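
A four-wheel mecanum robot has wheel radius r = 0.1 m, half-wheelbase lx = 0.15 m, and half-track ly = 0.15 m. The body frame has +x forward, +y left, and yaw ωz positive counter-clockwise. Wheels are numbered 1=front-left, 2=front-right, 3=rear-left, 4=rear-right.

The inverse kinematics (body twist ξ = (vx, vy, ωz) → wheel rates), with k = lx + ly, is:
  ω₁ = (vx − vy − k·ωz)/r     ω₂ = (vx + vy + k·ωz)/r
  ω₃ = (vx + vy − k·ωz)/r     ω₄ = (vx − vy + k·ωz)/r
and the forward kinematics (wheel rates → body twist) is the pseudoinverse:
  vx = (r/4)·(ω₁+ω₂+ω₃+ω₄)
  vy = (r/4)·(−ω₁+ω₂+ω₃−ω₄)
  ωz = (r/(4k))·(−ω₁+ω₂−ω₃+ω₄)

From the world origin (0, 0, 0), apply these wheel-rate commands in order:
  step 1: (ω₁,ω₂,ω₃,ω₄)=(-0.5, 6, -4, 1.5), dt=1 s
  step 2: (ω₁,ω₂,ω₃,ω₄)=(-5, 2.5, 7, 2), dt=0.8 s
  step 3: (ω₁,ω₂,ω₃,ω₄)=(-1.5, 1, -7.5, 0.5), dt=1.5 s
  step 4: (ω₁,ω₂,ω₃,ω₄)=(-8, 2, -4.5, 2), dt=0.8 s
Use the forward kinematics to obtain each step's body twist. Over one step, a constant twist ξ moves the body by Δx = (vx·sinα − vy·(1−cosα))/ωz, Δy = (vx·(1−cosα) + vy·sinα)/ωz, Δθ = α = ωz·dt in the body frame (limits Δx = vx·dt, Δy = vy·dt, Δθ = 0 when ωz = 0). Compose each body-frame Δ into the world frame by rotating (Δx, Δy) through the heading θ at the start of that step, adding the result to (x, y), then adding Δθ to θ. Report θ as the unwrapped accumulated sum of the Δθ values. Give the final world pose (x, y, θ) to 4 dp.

step 1: ξ=(vx,vy,ωz)=(0.0750, 0.0250, 1.0000), dt=1.0 → body Δ=(0.0516, 0.0555, 1.0000) → world pose (0.0516, 0.0555, 1.0000)
step 2: ξ=(vx,vy,ωz)=(0.1625, 0.3125, 0.2083), dt=0.8 → body Δ=(0.1086, 0.2597, 0.1667) → world pose (-0.1082, 0.2872, 1.1667)
step 3: ξ=(vx,vy,ωz)=(-0.1875, -0.1375, 0.8750), dt=1.5 → body Δ=(-0.0902, -0.3115, 1.3125) → world pose (0.1427, 0.0818, 2.4792)
step 4: ξ=(vx,vy,ωz)=(-0.2125, 0.0875, 1.3750), dt=0.8 → body Δ=(-0.1725, -0.0277, 1.1000) → world pose (0.2958, -0.0024, 3.5792)

(0.2958, -0.0024, 3.5792)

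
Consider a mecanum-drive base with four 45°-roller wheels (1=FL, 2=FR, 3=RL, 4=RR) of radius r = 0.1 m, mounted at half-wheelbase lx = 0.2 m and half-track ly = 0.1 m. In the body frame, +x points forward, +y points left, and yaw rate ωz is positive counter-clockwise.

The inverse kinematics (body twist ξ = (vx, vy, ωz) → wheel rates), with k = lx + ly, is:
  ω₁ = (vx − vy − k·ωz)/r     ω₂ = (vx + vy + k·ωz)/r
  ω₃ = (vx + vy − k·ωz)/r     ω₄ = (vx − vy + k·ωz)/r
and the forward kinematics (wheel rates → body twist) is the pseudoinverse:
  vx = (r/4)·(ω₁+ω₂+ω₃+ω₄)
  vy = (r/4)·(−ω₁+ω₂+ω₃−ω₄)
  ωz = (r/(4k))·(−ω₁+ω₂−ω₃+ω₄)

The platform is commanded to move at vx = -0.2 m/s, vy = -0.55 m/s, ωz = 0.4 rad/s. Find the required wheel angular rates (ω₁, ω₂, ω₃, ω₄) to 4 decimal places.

(2.3000, -6.3000, -8.7000, 4.7000)

k = lx + ly = 0.2 + 0.1 = 0.3000;  k·ωz = 0.3000·0.4 = 0.1200
ω₁ (FL) = (vx − vy − k·ωz)/r = 0.2300/0.1 = 2.3000
ω₂ (FR) = (vx + vy + k·ωz)/r = -0.6300/0.1 = -6.3000
ω₃ (RL) = (vx + vy − k·ωz)/r = -0.8700/0.1 = -8.7000
ω₄ (RR) = (vx − vy + k·ωz)/r = 0.4700/0.1 = 4.7000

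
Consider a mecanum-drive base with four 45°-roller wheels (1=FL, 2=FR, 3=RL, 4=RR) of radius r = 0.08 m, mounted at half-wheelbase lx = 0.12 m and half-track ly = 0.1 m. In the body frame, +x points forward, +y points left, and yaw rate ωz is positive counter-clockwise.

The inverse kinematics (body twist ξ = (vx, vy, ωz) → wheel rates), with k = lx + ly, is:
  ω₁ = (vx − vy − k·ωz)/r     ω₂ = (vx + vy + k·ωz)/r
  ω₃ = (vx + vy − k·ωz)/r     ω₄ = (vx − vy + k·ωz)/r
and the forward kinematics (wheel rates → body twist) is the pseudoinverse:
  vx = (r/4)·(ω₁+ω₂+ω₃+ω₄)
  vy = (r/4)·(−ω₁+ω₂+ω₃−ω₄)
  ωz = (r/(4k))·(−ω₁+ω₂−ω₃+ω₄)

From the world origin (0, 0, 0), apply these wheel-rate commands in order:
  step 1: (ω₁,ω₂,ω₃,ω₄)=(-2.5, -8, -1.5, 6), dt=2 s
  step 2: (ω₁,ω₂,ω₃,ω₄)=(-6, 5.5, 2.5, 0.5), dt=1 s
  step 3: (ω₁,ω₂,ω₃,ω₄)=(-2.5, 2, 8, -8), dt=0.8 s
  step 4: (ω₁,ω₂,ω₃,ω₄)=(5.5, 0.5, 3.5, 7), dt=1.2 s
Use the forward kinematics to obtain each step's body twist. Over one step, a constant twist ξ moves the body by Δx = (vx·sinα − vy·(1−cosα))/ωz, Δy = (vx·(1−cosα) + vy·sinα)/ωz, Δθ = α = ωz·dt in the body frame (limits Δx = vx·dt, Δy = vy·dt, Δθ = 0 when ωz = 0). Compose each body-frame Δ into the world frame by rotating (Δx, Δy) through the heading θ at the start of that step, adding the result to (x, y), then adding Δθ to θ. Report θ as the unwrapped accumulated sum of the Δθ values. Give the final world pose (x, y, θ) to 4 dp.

(-0.0913, -0.1936, 0.2273)

step 1: ξ=(vx,vy,ωz)=(-0.1200, -0.2600, 0.1818), dt=2.0 → body Δ=(-0.1412, -0.5518, 0.3636) → world pose (-0.1412, -0.5518, 0.3636)
step 2: ξ=(vx,vy,ωz)=(0.0500, 0.2700, 0.8636), dt=1.0 → body Δ=(-0.0655, 0.2579, 0.8636) → world pose (-0.2942, -0.3340, 1.2273)
step 3: ξ=(vx,vy,ωz)=(-0.0100, 0.4100, -1.0455), dt=0.8 → body Δ=(0.1223, 0.2942, -0.8364) → world pose (-0.5301, -0.1198, 0.3909)
step 4: ξ=(vx,vy,ωz)=(0.3300, -0.1700, -0.1364), dt=1.2 → body Δ=(0.3776, -0.2354, -0.1636) → world pose (-0.0913, -0.1936, 0.2273)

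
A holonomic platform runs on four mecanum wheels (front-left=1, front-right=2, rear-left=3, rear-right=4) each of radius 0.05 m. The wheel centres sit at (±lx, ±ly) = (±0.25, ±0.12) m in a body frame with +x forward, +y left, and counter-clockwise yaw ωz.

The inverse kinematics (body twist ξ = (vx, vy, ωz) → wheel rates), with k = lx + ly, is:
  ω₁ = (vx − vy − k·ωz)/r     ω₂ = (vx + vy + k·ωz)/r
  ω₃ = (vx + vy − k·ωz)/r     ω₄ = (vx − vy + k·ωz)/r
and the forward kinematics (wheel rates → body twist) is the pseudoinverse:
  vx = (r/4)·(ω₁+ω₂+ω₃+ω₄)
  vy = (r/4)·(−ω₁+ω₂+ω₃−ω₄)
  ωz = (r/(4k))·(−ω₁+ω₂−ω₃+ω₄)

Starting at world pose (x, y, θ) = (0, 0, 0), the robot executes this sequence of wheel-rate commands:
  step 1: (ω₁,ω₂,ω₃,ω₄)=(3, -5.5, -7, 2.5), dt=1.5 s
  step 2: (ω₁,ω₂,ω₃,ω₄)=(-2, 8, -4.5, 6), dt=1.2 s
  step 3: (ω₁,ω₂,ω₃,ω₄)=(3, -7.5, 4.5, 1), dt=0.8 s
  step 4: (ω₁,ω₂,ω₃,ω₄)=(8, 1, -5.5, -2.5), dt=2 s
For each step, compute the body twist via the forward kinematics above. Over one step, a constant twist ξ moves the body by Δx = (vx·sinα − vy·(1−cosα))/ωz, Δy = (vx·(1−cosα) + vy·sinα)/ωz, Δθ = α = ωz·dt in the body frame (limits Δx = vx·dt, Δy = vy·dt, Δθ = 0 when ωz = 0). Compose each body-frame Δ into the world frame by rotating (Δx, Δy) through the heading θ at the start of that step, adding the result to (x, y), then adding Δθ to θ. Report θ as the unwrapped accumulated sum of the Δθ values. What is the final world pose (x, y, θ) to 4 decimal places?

(0.1433, -0.5688, 0.2331)

step 1: ξ=(vx,vy,ωz)=(-0.0875, -0.2250, 0.0338), dt=1.5 → body Δ=(-0.1226, -0.3407, 0.0507) → world pose (-0.1226, -0.3407, 0.0507)
step 2: ξ=(vx,vy,ωz)=(0.0938, -0.0063, 0.6926), dt=1.2 → body Δ=(0.1029, 0.0375, 0.8311) → world pose (-0.0217, -0.2981, 0.8818)
step 3: ξ=(vx,vy,ωz)=(0.0125, -0.0875, -0.4730), dt=0.8 → body Δ=(-0.0033, -0.0702, -0.3784) → world pose (0.0303, -0.3453, 0.5034)
step 4: ξ=(vx,vy,ωz)=(0.0125, -0.1250, -0.1351), dt=2.0 → body Δ=(-0.0089, -0.2503, -0.2703) → world pose (0.1433, -0.5688, 0.2331)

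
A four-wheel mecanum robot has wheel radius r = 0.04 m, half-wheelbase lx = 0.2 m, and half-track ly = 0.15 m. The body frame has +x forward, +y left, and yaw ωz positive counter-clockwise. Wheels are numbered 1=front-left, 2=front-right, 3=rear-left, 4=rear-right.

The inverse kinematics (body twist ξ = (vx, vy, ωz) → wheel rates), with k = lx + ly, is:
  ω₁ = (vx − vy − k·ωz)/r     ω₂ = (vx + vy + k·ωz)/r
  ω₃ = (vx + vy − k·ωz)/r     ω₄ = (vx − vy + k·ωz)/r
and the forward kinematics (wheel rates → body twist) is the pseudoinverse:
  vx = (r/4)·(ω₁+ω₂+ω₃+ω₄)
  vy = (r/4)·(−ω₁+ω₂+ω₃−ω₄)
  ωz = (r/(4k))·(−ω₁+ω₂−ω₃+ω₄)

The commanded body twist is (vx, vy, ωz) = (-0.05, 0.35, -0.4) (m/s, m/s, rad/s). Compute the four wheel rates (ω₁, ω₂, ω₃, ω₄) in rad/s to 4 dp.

k = lx + ly = 0.2 + 0.15 = 0.3500;  k·ωz = 0.3500·-0.4 = -0.1400
ω₁ (FL) = (vx − vy − k·ωz)/r = -0.2600/0.04 = -6.5000
ω₂ (FR) = (vx + vy + k·ωz)/r = 0.1600/0.04 = 4.0000
ω₃ (RL) = (vx + vy − k·ωz)/r = 0.4400/0.04 = 11.0000
ω₄ (RR) = (vx − vy + k·ωz)/r = -0.5400/0.04 = -13.5000

(-6.5000, 4.0000, 11.0000, -13.5000)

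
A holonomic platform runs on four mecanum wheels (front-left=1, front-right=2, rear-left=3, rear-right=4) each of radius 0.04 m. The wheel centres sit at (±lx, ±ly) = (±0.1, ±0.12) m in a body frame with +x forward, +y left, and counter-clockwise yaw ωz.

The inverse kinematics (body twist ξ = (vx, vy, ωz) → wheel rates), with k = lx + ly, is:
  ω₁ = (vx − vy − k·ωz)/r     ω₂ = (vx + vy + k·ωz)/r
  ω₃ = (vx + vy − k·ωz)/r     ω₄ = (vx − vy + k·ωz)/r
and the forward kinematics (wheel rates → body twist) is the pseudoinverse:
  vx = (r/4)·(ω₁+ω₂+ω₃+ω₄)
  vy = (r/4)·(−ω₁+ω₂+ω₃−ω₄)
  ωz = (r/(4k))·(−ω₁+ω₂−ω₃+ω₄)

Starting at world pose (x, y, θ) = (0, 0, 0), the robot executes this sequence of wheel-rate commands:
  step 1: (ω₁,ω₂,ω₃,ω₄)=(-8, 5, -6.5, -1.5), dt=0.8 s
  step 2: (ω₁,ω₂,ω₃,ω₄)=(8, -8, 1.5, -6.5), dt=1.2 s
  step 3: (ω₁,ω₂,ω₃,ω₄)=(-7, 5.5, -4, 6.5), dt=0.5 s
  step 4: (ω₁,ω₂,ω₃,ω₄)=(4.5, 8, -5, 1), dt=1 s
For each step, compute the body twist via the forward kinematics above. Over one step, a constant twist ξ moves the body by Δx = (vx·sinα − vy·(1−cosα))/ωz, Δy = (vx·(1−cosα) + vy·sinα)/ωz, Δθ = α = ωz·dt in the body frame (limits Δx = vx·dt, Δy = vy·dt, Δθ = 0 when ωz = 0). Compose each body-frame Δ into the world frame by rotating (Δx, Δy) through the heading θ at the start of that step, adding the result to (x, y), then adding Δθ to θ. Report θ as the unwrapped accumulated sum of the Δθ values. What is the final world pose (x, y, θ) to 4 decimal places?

step 1: ξ=(vx,vy,ωz)=(-0.1100, 0.0800, 0.8182), dt=0.8 → body Δ=(-0.1021, 0.0317, 0.6545) → world pose (-0.1021, 0.0317, 0.6545)
step 2: ξ=(vx,vy,ωz)=(-0.0500, -0.0800, -1.0909), dt=1.2 → body Δ=(-0.0986, -0.0369, -1.3091) → world pose (-0.1579, -0.0575, -0.6545)
step 3: ξ=(vx,vy,ωz)=(0.0100, 0.0200, 1.0455), dt=0.5 → body Δ=(0.0022, 0.0108, 0.5227) → world pose (-0.1495, -0.0503, -0.1318)
step 4: ξ=(vx,vy,ωz)=(0.0850, -0.0250, 0.4318), dt=1.0 → body Δ=(0.0877, -0.0062, 0.4318) → world pose (-0.0634, -0.0679, 0.3000)

(-0.0634, -0.0679, 0.3000)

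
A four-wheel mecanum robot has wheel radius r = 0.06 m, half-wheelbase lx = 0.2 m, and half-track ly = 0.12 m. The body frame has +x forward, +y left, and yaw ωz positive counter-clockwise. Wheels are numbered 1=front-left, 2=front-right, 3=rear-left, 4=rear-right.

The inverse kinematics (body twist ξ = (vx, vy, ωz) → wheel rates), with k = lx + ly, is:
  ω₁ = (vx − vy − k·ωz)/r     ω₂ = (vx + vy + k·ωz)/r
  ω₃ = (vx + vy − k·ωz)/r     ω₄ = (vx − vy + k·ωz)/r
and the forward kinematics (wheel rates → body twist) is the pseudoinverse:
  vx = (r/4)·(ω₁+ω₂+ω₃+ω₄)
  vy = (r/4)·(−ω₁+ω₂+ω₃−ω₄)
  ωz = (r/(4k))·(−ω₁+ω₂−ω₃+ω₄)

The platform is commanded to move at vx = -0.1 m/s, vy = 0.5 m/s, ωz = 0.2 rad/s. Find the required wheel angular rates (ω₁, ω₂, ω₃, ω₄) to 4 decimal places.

k = lx + ly = 0.2 + 0.12 = 0.3200;  k·ωz = 0.3200·0.2 = 0.0640
ω₁ (FL) = (vx − vy − k·ωz)/r = -0.6640/0.06 = -11.0667
ω₂ (FR) = (vx + vy + k·ωz)/r = 0.4640/0.06 = 7.7333
ω₃ (RL) = (vx + vy − k·ωz)/r = 0.3360/0.06 = 5.6000
ω₄ (RR) = (vx − vy + k·ωz)/r = -0.5360/0.06 = -8.9333

(-11.0667, 7.7333, 5.6000, -8.9333)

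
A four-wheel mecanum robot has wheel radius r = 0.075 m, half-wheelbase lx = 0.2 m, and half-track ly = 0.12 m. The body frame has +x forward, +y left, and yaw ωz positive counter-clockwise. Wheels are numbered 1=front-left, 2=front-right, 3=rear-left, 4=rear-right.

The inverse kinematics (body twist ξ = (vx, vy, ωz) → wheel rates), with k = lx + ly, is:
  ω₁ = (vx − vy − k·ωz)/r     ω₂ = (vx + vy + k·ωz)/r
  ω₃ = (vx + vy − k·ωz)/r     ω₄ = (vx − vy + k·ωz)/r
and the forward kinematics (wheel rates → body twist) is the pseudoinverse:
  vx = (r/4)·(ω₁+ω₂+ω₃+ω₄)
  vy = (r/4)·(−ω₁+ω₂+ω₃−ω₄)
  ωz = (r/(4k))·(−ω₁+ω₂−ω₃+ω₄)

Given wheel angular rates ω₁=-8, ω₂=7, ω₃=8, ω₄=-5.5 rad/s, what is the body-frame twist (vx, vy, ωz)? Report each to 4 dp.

k = lx + ly = 0.2 + 0.12 = 0.3200
ω₁+ω₂+ω₃+ω₄ = 1.5000  →  vx = (0.075/4)·1.5000 = 0.0281
−ω₁+ω₂+ω₃−ω₄ = 28.5000  →  vy = (0.075/4)·28.5000 = 0.5344
−ω₁+ω₂−ω₃+ω₄ = 1.5000  →  ωz = (0.075/1.2800)·1.5000 = 0.0879

(0.0281, 0.5344, 0.0879)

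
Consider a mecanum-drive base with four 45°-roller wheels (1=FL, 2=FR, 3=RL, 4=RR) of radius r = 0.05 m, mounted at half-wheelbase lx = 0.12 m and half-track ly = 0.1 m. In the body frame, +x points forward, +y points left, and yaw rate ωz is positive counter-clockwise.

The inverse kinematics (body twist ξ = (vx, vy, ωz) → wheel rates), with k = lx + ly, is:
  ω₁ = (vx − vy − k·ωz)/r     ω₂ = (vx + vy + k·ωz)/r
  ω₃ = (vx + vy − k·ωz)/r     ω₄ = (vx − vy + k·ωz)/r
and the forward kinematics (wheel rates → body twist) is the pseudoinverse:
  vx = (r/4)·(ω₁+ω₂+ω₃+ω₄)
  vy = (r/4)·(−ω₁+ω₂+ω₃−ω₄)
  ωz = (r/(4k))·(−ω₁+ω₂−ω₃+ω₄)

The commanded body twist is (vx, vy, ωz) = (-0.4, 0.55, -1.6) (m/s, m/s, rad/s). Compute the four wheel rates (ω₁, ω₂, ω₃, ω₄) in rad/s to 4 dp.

(-11.9600, -4.0400, 10.0400, -26.0400)

k = lx + ly = 0.12 + 0.1 = 0.2200;  k·ωz = 0.2200·-1.6 = -0.3520
ω₁ (FL) = (vx − vy − k·ωz)/r = -0.5980/0.05 = -11.9600
ω₂ (FR) = (vx + vy + k·ωz)/r = -0.2020/0.05 = -4.0400
ω₃ (RL) = (vx + vy − k·ωz)/r = 0.5020/0.05 = 10.0400
ω₄ (RR) = (vx − vy + k·ωz)/r = -1.3020/0.05 = -26.0400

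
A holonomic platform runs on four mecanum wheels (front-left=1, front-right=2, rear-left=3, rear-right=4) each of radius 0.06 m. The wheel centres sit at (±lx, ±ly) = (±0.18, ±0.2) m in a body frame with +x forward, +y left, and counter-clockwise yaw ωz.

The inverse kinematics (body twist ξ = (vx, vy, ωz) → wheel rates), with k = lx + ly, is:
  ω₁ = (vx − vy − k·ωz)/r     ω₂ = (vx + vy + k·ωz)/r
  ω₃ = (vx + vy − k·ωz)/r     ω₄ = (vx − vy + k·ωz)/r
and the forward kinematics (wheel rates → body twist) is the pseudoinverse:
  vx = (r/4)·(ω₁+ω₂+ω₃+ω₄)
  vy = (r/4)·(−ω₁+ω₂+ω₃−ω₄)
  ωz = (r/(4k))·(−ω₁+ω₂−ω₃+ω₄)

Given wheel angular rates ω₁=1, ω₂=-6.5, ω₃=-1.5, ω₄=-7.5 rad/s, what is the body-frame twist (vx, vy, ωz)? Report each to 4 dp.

(-0.2175, -0.0225, -0.5329)

k = lx + ly = 0.18 + 0.2 = 0.3800
ω₁+ω₂+ω₃+ω₄ = -14.5000  →  vx = (0.06/4)·-14.5000 = -0.2175
−ω₁+ω₂+ω₃−ω₄ = -1.5000  →  vy = (0.06/4)·-1.5000 = -0.0225
−ω₁+ω₂−ω₃+ω₄ = -13.5000  →  ωz = (0.06/1.5200)·-13.5000 = -0.5329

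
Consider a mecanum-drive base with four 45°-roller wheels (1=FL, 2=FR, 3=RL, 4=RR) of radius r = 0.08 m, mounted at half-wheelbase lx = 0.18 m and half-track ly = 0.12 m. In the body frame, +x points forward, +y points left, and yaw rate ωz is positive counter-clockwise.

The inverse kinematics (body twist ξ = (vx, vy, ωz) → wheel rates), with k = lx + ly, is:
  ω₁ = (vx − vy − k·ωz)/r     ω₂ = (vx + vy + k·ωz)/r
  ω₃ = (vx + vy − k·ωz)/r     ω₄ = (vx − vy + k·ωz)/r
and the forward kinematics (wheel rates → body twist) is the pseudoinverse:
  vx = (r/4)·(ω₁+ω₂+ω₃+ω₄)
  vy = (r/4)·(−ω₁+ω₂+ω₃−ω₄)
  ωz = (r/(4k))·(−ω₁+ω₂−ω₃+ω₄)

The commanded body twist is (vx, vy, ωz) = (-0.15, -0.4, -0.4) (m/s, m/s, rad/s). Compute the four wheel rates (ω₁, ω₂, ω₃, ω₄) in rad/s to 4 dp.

(4.6250, -8.3750, -5.3750, 1.6250)

k = lx + ly = 0.18 + 0.12 = 0.3000;  k·ωz = 0.3000·-0.4 = -0.1200
ω₁ (FL) = (vx − vy − k·ωz)/r = 0.3700/0.08 = 4.6250
ω₂ (FR) = (vx + vy + k·ωz)/r = -0.6700/0.08 = -8.3750
ω₃ (RL) = (vx + vy − k·ωz)/r = -0.4300/0.08 = -5.3750
ω₄ (RR) = (vx − vy + k·ωz)/r = 0.1300/0.08 = 1.6250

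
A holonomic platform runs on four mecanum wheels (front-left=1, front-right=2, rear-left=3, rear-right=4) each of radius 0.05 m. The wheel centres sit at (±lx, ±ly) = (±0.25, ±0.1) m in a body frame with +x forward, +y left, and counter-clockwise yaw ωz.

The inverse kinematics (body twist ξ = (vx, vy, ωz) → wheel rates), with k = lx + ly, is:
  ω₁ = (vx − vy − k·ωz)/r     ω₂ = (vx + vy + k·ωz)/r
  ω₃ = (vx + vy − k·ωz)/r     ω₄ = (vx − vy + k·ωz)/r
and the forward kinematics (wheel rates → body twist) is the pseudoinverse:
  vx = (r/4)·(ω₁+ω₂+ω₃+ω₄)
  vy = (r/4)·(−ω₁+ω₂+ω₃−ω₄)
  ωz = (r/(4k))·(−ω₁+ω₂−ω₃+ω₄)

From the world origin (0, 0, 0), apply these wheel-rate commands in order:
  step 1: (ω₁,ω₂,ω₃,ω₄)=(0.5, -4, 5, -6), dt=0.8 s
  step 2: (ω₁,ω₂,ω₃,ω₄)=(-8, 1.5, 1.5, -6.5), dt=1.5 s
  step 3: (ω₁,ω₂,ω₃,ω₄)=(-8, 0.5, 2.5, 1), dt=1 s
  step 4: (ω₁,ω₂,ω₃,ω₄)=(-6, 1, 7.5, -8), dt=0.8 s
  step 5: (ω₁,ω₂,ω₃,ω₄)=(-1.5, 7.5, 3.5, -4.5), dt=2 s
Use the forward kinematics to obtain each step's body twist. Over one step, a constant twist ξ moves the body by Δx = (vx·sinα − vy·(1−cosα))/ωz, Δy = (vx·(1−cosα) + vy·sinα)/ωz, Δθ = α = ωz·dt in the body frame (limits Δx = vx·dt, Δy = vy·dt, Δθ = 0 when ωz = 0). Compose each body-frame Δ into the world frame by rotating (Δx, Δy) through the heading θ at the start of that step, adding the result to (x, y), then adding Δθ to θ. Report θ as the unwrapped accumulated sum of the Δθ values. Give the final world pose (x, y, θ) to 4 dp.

step 1: ξ=(vx,vy,ωz)=(-0.0563, 0.0813, -0.5536), dt=0.8 → body Δ=(-0.0294, 0.0727, -0.4429) → world pose (-0.0294, 0.0727, -0.4429)
step 2: ξ=(vx,vy,ωz)=(-0.1437, 0.2188, 0.0536), dt=1.5 → body Δ=(-0.2286, 0.3191, 0.0804) → world pose (-0.0992, 0.4590, -0.3625)
step 3: ξ=(vx,vy,ωz)=(-0.0500, 0.1250, 0.2500), dt=1.0 → body Δ=(-0.0650, 0.1175, 0.2500) → world pose (-0.1183, 0.5919, -0.1125)
step 4: ξ=(vx,vy,ωz)=(-0.0688, 0.2812, -0.3036), dt=0.8 → body Δ=(-0.0273, 0.2294, -0.2429) → world pose (-0.1196, 0.8229, -0.3554)
step 5: ξ=(vx,vy,ωz)=(0.0625, 0.2125, 0.0357), dt=2.0 → body Δ=(0.1097, 0.4291, 0.0714) → world pose (0.1325, 1.1871, -0.2839)

(0.1325, 1.1871, -0.2839)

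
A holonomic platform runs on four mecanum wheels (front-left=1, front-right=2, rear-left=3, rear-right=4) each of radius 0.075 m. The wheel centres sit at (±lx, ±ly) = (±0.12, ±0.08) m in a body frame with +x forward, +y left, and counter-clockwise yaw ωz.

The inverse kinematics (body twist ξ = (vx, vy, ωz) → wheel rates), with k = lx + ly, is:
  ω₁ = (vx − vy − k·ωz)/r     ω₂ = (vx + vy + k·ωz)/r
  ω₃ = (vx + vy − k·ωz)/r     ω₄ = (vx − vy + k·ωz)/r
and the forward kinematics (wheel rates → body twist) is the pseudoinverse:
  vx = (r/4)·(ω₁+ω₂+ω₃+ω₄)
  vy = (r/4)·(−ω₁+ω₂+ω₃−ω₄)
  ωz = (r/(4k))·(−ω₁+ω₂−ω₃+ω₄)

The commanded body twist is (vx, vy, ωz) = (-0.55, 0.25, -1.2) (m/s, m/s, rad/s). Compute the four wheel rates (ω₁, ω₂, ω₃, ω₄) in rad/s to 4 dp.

k = lx + ly = 0.12 + 0.08 = 0.2000;  k·ωz = 0.2000·-1.2 = -0.2400
ω₁ (FL) = (vx − vy − k·ωz)/r = -0.5600/0.075 = -7.4667
ω₂ (FR) = (vx + vy + k·ωz)/r = -0.5400/0.075 = -7.2000
ω₃ (RL) = (vx + vy − k·ωz)/r = -0.0600/0.075 = -0.8000
ω₄ (RR) = (vx − vy + k·ωz)/r = -1.0400/0.075 = -13.8667

(-7.4667, -7.2000, -0.8000, -13.8667)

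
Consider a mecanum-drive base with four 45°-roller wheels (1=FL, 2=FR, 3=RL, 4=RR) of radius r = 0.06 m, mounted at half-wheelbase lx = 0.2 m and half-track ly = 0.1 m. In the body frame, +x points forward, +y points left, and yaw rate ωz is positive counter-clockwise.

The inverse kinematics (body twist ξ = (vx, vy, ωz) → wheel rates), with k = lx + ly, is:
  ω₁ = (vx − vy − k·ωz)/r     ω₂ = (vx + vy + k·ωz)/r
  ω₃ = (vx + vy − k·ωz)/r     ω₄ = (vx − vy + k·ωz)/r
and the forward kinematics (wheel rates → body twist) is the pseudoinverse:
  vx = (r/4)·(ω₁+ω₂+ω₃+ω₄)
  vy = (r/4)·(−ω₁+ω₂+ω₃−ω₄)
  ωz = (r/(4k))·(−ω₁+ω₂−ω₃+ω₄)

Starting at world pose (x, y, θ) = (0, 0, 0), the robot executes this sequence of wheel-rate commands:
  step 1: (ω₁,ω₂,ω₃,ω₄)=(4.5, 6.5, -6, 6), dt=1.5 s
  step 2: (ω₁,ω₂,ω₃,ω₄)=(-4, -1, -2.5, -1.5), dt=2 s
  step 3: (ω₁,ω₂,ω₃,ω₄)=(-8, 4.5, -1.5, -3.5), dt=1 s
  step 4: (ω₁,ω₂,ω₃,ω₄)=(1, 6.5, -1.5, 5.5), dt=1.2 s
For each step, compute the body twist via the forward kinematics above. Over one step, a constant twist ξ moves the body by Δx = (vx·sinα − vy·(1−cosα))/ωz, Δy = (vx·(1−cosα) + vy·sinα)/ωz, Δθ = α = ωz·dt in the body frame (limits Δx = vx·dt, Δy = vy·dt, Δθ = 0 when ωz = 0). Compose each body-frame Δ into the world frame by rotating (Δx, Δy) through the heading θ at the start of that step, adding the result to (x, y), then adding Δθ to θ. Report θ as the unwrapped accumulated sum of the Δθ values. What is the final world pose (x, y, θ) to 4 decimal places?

step 1: ξ=(vx,vy,ωz)=(0.1650, -0.1500, 0.7000), dt=1.5 → body Δ=(0.3121, -0.0674, 1.0500) → world pose (0.3121, -0.0674, 1.0500)
step 2: ξ=(vx,vy,ωz)=(-0.1350, 0.0300, 0.2000), dt=2.0 → body Δ=(-0.2747, 0.0051, 0.4000) → world pose (0.1710, -0.3032, 1.4500)
step 3: ξ=(vx,vy,ωz)=(-0.1275, 0.2175, 0.5250), dt=1.0 → body Δ=(-0.1775, 0.1749, 0.5250) → world pose (-0.0241, -0.4583, 1.9750)
step 4: ξ=(vx,vy,ωz)=(0.1725, -0.0225, 0.6250), dt=1.2 → body Δ=(0.1978, 0.0495, 0.7500) → world pose (-0.1474, -0.2959, 2.7250)

(-0.1474, -0.2959, 2.7250)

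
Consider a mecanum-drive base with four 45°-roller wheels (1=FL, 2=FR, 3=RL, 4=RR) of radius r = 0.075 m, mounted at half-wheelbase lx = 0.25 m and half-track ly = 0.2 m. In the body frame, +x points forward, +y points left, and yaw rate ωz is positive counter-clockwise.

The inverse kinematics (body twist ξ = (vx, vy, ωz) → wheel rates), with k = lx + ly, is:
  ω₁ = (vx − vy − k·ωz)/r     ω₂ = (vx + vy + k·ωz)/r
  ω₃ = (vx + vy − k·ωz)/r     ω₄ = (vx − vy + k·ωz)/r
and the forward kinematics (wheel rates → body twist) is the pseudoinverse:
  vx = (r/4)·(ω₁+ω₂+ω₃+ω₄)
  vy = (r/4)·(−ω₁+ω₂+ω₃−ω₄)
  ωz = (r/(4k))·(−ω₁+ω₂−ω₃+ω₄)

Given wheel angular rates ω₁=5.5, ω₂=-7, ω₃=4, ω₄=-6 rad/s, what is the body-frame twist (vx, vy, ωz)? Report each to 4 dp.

k = lx + ly = 0.25 + 0.2 = 0.4500
ω₁+ω₂+ω₃+ω₄ = -3.5000  →  vx = (0.075/4)·-3.5000 = -0.0656
−ω₁+ω₂+ω₃−ω₄ = -2.5000  →  vy = (0.075/4)·-2.5000 = -0.0469
−ω₁+ω₂−ω₃+ω₄ = -22.5000  →  ωz = (0.075/1.8000)·-22.5000 = -0.9375

(-0.0656, -0.0469, -0.9375)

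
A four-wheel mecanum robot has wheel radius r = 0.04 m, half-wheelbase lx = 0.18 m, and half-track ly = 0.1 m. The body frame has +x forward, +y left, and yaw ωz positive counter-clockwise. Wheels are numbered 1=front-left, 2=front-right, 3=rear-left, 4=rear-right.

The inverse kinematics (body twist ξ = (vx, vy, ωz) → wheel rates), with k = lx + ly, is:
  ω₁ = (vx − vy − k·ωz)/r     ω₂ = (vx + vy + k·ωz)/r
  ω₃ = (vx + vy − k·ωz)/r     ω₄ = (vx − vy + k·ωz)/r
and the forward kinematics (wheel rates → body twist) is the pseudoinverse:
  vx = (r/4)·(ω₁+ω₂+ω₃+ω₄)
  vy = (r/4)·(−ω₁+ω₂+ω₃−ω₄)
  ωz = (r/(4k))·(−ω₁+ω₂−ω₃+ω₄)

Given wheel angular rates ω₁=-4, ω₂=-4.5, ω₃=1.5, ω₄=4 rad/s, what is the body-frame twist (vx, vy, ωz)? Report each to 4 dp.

k = lx + ly = 0.18 + 0.1 = 0.2800
ω₁+ω₂+ω₃+ω₄ = -3.0000  →  vx = (0.04/4)·-3.0000 = -0.0300
−ω₁+ω₂+ω₃−ω₄ = -3.0000  →  vy = (0.04/4)·-3.0000 = -0.0300
−ω₁+ω₂−ω₃+ω₄ = 2.0000  →  ωz = (0.04/1.1200)·2.0000 = 0.0714

(-0.0300, -0.0300, 0.0714)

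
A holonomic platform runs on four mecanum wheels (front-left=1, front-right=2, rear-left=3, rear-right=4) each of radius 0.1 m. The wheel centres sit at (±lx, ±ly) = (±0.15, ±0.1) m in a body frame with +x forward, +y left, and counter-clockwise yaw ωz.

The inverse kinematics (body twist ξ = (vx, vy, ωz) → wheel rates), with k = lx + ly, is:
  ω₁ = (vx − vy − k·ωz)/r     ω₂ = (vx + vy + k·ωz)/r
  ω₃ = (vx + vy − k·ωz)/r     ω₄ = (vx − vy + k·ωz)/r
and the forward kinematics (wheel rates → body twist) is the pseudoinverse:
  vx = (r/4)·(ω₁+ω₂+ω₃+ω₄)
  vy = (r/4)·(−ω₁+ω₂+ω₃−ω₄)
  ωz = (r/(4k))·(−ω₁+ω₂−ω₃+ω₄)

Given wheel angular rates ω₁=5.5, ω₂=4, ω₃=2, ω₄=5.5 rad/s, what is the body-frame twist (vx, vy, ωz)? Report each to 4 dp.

(0.4250, -0.1250, 0.2000)

k = lx + ly = 0.15 + 0.1 = 0.2500
ω₁+ω₂+ω₃+ω₄ = 17.0000  →  vx = (0.1/4)·17.0000 = 0.4250
−ω₁+ω₂+ω₃−ω₄ = -5.0000  →  vy = (0.1/4)·-5.0000 = -0.1250
−ω₁+ω₂−ω₃+ω₄ = 2.0000  →  ωz = (0.1/1.0000)·2.0000 = 0.2000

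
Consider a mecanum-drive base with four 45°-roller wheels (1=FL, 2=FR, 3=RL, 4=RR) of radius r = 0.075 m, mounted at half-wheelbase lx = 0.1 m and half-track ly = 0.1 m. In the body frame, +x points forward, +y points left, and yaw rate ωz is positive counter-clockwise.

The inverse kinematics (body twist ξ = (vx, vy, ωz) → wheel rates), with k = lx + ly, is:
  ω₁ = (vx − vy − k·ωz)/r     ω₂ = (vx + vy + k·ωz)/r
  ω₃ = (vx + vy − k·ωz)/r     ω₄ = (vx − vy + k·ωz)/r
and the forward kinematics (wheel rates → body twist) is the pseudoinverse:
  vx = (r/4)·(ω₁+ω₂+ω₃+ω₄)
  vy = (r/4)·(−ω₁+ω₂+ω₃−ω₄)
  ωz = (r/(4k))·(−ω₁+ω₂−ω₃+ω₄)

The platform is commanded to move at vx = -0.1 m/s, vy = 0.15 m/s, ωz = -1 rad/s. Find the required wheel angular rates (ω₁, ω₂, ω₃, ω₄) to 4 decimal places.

k = lx + ly = 0.1 + 0.1 = 0.2000;  k·ωz = 0.2000·-1 = -0.2000
ω₁ (FL) = (vx − vy − k·ωz)/r = -0.0500/0.075 = -0.6667
ω₂ (FR) = (vx + vy + k·ωz)/r = -0.1500/0.075 = -2.0000
ω₃ (RL) = (vx + vy − k·ωz)/r = 0.2500/0.075 = 3.3333
ω₄ (RR) = (vx − vy + k·ωz)/r = -0.4500/0.075 = -6.0000

(-0.6667, -2.0000, 3.3333, -6.0000)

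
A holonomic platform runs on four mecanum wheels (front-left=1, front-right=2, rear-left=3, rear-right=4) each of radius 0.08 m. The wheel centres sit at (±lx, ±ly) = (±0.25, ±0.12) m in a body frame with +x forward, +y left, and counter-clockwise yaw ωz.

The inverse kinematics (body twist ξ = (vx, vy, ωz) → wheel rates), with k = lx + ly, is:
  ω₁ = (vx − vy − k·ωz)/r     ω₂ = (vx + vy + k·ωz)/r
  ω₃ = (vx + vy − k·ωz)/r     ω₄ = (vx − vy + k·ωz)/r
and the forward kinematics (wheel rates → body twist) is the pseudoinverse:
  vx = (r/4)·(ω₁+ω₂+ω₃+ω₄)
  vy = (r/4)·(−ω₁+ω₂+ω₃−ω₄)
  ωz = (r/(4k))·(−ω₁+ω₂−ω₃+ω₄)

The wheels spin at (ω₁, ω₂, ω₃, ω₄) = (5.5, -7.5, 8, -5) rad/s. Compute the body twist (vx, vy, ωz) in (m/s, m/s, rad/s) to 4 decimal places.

k = lx + ly = 0.25 + 0.12 = 0.3700
ω₁+ω₂+ω₃+ω₄ = 1.0000  →  vx = (0.08/4)·1.0000 = 0.0200
−ω₁+ω₂+ω₃−ω₄ = 0.0000  →  vy = (0.08/4)·0.0000 = 0.0000
−ω₁+ω₂−ω₃+ω₄ = -26.0000  →  ωz = (0.08/1.4800)·-26.0000 = -1.4054

(0.0200, 0.0000, -1.4054)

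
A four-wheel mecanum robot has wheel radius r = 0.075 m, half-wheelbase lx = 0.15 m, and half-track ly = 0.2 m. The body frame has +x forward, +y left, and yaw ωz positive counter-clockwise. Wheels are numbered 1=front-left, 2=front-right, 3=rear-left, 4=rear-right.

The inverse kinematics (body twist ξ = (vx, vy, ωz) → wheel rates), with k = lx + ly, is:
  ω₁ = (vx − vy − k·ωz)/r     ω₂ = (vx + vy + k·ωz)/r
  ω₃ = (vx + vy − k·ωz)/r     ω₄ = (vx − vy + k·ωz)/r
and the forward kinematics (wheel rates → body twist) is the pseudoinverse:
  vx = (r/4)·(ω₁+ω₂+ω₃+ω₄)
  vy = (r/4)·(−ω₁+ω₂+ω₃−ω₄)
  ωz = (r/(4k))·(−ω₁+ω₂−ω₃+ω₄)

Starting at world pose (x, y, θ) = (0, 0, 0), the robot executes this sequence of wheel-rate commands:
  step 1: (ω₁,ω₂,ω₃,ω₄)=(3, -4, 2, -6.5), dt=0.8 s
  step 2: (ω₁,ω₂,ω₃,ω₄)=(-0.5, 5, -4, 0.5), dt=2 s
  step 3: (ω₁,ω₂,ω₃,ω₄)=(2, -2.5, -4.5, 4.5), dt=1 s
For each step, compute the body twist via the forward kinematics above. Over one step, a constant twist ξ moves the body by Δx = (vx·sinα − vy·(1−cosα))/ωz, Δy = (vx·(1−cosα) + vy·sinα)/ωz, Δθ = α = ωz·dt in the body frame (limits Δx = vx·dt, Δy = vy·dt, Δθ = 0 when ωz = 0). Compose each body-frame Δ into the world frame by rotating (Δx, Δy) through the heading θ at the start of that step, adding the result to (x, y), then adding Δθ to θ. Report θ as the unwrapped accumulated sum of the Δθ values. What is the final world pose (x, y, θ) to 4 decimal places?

(0.0897, -0.1447, 0.6482)

step 1: ξ=(vx,vy,ωz)=(-0.1031, 0.0281, -0.8304), dt=0.8 → body Δ=(-0.0694, 0.0473, -0.6643) → world pose (-0.0694, 0.0473, -0.6643)
step 2: ξ=(vx,vy,ωz)=(0.0188, 0.0188, 0.5357), dt=2.0 → body Δ=(0.0125, 0.0490, 1.0714) → world pose (-0.0293, 0.0781, 0.4071)
step 3: ξ=(vx,vy,ωz)=(-0.0094, -0.2531, 0.2411), dt=1.0 → body Δ=(0.0211, -0.2518, 0.2411) → world pose (0.0897, -0.1447, 0.6482)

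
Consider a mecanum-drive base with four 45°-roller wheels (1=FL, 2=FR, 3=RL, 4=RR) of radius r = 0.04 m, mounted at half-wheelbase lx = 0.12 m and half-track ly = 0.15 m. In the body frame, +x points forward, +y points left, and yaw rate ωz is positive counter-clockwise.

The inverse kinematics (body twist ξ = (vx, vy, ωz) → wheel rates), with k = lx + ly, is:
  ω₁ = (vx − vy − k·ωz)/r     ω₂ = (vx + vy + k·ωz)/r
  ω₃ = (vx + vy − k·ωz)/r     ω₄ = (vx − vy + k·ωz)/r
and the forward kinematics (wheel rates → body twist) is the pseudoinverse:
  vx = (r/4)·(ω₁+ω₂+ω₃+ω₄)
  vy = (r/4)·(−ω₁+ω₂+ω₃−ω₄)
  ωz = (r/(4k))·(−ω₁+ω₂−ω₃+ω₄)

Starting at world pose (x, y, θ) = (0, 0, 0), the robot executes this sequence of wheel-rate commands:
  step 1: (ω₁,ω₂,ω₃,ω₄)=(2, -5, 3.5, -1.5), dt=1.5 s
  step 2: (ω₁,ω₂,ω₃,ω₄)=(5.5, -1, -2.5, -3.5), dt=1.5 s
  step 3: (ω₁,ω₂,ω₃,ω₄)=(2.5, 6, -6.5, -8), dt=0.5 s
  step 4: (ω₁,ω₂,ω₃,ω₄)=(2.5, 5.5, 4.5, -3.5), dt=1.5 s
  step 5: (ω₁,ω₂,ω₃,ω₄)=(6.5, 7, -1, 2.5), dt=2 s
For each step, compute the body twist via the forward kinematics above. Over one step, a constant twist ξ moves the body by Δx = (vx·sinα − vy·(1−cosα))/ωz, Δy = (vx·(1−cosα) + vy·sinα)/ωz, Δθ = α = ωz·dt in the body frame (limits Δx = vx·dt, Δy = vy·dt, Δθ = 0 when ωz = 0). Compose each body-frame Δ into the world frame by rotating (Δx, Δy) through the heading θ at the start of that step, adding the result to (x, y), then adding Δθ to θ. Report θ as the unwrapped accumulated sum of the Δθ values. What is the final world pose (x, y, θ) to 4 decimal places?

(0.1694, -0.3817, -1.0278)

step 1: ξ=(vx,vy,ωz)=(-0.0100, -0.0200, -0.4444), dt=1.5 → body Δ=(-0.0235, -0.0230, -0.6667) → world pose (-0.0235, -0.0230, -0.6667)
step 2: ξ=(vx,vy,ωz)=(-0.0150, -0.0550, -0.2778), dt=1.5 → body Δ=(-0.0388, -0.0755, -0.4167) → world pose (-0.1007, -0.0584, -1.0833)
step 3: ξ=(vx,vy,ωz)=(-0.0600, 0.0500, 0.0741), dt=0.5 → body Δ=(-0.0305, 0.0244, 0.0370) → world pose (-0.0934, -0.0200, -1.0463)
step 4: ξ=(vx,vy,ωz)=(0.0900, 0.1100, -0.1852), dt=1.5 → body Δ=(0.1560, 0.1443, -0.2778) → world pose (0.1096, -0.0828, -1.3241)
step 5: ξ=(vx,vy,ωz)=(0.1500, -0.0300, 0.1481), dt=2.0 → body Δ=(0.3045, -0.0150, 0.2963) → world pose (0.1694, -0.3817, -1.0278)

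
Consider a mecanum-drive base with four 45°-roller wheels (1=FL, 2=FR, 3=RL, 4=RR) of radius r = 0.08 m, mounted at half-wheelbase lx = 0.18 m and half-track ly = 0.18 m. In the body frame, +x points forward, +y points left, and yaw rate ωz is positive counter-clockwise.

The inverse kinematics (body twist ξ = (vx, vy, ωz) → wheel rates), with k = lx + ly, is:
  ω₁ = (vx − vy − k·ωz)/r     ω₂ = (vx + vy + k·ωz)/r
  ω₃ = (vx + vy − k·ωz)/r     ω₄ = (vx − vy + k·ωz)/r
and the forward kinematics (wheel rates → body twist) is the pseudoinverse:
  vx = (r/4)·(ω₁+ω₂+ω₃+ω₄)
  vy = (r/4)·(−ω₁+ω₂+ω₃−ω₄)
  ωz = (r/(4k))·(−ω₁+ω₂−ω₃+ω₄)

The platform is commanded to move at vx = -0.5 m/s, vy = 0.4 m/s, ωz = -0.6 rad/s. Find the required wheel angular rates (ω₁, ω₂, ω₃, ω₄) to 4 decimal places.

(-8.5500, -3.9500, 1.4500, -13.9500)

k = lx + ly = 0.18 + 0.18 = 0.3600;  k·ωz = 0.3600·-0.6 = -0.2160
ω₁ (FL) = (vx − vy − k·ωz)/r = -0.6840/0.08 = -8.5500
ω₂ (FR) = (vx + vy + k·ωz)/r = -0.3160/0.08 = -3.9500
ω₃ (RL) = (vx + vy − k·ωz)/r = 0.1160/0.08 = 1.4500
ω₄ (RR) = (vx − vy + k·ωz)/r = -1.1160/0.08 = -13.9500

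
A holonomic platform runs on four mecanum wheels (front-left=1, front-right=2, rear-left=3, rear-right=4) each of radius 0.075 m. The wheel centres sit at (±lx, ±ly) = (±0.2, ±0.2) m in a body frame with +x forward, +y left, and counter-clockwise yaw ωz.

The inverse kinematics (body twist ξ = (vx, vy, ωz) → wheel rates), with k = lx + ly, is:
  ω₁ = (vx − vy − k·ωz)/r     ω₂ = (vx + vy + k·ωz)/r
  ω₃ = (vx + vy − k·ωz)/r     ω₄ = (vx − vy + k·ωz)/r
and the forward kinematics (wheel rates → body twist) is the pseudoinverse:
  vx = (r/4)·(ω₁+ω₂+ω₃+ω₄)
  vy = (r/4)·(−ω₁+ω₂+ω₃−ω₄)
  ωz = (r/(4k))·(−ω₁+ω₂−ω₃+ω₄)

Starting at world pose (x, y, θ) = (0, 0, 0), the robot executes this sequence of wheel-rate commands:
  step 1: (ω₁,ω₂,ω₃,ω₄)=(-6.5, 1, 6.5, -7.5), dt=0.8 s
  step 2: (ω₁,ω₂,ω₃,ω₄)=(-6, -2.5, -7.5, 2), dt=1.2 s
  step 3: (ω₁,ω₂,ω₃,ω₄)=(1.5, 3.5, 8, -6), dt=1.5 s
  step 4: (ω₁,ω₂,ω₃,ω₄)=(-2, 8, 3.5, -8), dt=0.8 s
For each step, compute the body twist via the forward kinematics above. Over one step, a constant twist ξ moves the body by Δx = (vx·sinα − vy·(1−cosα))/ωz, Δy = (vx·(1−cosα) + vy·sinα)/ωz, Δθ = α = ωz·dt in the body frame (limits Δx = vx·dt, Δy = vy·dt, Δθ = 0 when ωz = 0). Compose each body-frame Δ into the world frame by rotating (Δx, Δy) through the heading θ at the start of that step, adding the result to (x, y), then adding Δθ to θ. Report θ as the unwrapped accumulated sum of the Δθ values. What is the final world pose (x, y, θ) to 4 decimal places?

step 1: ξ=(vx,vy,ωz)=(-0.1219, 0.4031, -0.3047), dt=0.8 → body Δ=(-0.0574, 0.3311, -0.2437) → world pose (-0.0574, 0.3311, -0.2437)
step 2: ξ=(vx,vy,ωz)=(-0.2625, -0.1125, 0.6094), dt=1.2 → body Δ=(-0.2405, -0.2334, 0.7312) → world pose (-0.3471, 0.1627, 0.4875)
step 3: ξ=(vx,vy,ωz)=(0.1313, 0.3000, -0.5625), dt=1.5 → body Δ=(0.3532, 0.3202, -0.8437) → world pose (-0.1851, 0.6110, -0.3562)
step 4: ξ=(vx,vy,ωz)=(0.0281, 0.4031, -0.0703), dt=0.8 → body Δ=(0.0316, 0.3217, -0.0562) → world pose (-0.0433, 0.9015, -0.4125)

(-0.0433, 0.9015, -0.4125)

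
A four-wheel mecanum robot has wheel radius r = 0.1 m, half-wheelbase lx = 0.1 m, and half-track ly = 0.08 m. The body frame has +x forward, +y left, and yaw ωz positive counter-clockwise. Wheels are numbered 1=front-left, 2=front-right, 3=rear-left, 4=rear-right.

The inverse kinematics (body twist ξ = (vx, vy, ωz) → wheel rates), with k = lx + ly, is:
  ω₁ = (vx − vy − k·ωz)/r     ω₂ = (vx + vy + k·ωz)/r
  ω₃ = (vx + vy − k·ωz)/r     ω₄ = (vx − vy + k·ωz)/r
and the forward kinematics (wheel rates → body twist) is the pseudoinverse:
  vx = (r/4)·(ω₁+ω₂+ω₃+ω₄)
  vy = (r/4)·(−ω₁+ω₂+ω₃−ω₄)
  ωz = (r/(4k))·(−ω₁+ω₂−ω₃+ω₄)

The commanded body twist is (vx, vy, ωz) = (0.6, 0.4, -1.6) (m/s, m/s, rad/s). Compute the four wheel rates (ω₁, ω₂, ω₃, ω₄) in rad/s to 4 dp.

(4.8800, 7.1200, 12.8800, -0.8800)

k = lx + ly = 0.1 + 0.08 = 0.1800;  k·ωz = 0.1800·-1.6 = -0.2880
ω₁ (FL) = (vx − vy − k·ωz)/r = 0.4880/0.1 = 4.8800
ω₂ (FR) = (vx + vy + k·ωz)/r = 0.7120/0.1 = 7.1200
ω₃ (RL) = (vx + vy − k·ωz)/r = 1.2880/0.1 = 12.8800
ω₄ (RR) = (vx − vy + k·ωz)/r = -0.0880/0.1 = -0.8800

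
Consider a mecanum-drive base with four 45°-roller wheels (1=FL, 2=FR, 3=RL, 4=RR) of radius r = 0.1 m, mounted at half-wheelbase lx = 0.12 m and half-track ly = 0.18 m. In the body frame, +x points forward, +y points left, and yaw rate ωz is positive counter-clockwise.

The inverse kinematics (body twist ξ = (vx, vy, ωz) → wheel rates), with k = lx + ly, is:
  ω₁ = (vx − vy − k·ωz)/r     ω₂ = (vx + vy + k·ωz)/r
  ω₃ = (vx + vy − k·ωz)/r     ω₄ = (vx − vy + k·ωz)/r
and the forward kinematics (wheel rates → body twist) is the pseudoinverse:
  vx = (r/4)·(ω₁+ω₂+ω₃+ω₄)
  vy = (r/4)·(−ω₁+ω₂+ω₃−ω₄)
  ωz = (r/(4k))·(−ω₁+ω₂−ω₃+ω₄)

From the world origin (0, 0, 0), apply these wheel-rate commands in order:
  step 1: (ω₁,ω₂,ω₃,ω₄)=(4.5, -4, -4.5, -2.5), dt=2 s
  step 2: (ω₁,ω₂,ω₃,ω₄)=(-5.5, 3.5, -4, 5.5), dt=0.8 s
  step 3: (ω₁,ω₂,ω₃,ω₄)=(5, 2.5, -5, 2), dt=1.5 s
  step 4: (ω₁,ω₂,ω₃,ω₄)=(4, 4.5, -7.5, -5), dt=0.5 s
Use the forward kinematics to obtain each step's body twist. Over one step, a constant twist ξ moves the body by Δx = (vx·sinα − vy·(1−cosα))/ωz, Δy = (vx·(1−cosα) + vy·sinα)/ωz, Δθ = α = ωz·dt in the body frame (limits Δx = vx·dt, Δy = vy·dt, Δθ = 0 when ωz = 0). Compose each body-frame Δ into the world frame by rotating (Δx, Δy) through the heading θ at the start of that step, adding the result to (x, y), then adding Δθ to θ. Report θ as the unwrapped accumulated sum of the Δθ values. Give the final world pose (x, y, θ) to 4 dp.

step 1: ξ=(vx,vy,ωz)=(-0.1625, -0.2625, -0.5417), dt=2.0 → body Δ=(-0.5227, -0.2687, -1.0833) → world pose (-0.5227, -0.2687, -1.0833)
step 2: ξ=(vx,vy,ωz)=(-0.0125, -0.0125, 1.5417), dt=0.8 → body Δ=(-0.0022, -0.0131, 1.2333) → world pose (-0.5353, -0.2728, 0.1500)
step 3: ξ=(vx,vy,ωz)=(0.1125, -0.2375, 0.3750), dt=1.5 → body Δ=(0.2576, -0.2915, 0.5625) → world pose (-0.2370, -0.5226, 0.7125)
step 4: ξ=(vx,vy,ωz)=(-0.1000, -0.0500, 0.2500), dt=0.5 → body Δ=(-0.0483, -0.0281, 0.1250) → world pose (-0.2553, -0.5754, 0.8375)

(-0.2553, -0.5754, 0.8375)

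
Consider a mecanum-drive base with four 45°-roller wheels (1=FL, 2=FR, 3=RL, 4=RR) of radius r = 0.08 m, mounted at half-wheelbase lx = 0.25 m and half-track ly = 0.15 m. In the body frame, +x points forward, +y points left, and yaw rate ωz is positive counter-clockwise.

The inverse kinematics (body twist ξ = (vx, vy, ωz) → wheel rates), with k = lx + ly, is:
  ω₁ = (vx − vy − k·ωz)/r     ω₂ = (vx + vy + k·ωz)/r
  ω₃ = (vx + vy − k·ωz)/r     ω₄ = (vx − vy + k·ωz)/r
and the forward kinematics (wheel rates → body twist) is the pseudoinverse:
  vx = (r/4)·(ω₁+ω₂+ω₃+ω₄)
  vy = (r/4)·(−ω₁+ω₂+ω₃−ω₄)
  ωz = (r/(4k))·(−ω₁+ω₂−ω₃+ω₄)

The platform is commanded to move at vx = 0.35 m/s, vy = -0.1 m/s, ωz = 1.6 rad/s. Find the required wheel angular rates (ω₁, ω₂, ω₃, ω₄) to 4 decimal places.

(-2.3750, 11.1250, -4.8750, 13.6250)

k = lx + ly = 0.25 + 0.15 = 0.4000;  k·ωz = 0.4000·1.6 = 0.6400
ω₁ (FL) = (vx − vy − k·ωz)/r = -0.1900/0.08 = -2.3750
ω₂ (FR) = (vx + vy + k·ωz)/r = 0.8900/0.08 = 11.1250
ω₃ (RL) = (vx + vy − k·ωz)/r = -0.3900/0.08 = -4.8750
ω₄ (RR) = (vx − vy + k·ωz)/r = 1.0900/0.08 = 13.6250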